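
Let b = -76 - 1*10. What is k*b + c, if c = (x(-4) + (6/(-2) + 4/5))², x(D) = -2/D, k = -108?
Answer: 929089/100 ≈ 9290.9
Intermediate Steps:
b = -86 (b = -76 - 10 = -86)
c = 289/100 (c = (-2/(-4) + (6/(-2) + 4/5))² = (-2*(-¼) + (6*(-½) + 4*(⅕)))² = (½ + (-3 + ⅘))² = (½ - 11/5)² = (-17/10)² = 289/100 ≈ 2.8900)
k*b + c = -108*(-86) + 289/100 = 9288 + 289/100 = 929089/100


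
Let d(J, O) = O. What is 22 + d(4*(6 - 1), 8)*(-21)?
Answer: -146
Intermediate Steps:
22 + d(4*(6 - 1), 8)*(-21) = 22 + 8*(-21) = 22 - 168 = -146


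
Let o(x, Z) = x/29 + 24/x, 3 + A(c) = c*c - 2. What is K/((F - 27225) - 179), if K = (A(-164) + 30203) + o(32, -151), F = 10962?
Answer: -6623119/1907272 ≈ -3.4726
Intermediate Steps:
A(c) = -5 + c**2 (A(c) = -3 + (c*c - 2) = -3 + (c**2 - 2) = -3 + (-2 + c**2) = -5 + c**2)
o(x, Z) = 24/x + x/29 (o(x, Z) = x*(1/29) + 24/x = x/29 + 24/x = 24/x + x/29)
K = 6623119/116 (K = ((-5 + (-164)**2) + 30203) + (24/32 + (1/29)*32) = ((-5 + 26896) + 30203) + (24*(1/32) + 32/29) = (26891 + 30203) + (3/4 + 32/29) = 57094 + 215/116 = 6623119/116 ≈ 57096.)
K/((F - 27225) - 179) = 6623119/(116*((10962 - 27225) - 179)) = 6623119/(116*(-16263 - 179)) = (6623119/116)/(-16442) = (6623119/116)*(-1/16442) = -6623119/1907272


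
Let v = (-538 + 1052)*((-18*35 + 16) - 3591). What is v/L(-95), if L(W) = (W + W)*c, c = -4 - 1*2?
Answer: -216137/114 ≈ -1895.9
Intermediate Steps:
c = -6 (c = -4 - 2 = -6)
L(W) = -12*W (L(W) = (W + W)*(-6) = (2*W)*(-6) = -12*W)
v = -2161370 (v = 514*((-630 + 16) - 3591) = 514*(-614 - 3591) = 514*(-4205) = -2161370)
v/L(-95) = -2161370/((-12*(-95))) = -2161370/1140 = -2161370*1/1140 = -216137/114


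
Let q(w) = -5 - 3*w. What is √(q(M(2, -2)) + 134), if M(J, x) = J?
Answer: √123 ≈ 11.091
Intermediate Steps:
√(q(M(2, -2)) + 134) = √((-5 - 3*2) + 134) = √((-5 - 6) + 134) = √(-11 + 134) = √123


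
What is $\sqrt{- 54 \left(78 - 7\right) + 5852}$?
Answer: $\sqrt{2018} \approx 44.922$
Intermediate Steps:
$\sqrt{- 54 \left(78 - 7\right) + 5852} = \sqrt{\left(-54\right) 71 + 5852} = \sqrt{-3834 + 5852} = \sqrt{2018}$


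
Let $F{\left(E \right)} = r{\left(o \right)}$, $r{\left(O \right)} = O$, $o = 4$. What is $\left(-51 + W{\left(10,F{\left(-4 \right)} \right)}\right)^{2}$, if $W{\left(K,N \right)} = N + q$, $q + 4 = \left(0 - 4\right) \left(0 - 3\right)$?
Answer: $1521$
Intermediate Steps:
$F{\left(E \right)} = 4$
$q = 8$ ($q = -4 + \left(0 - 4\right) \left(0 - 3\right) = -4 - -12 = -4 + 12 = 8$)
$W{\left(K,N \right)} = 8 + N$ ($W{\left(K,N \right)} = N + 8 = 8 + N$)
$\left(-51 + W{\left(10,F{\left(-4 \right)} \right)}\right)^{2} = \left(-51 + \left(8 + 4\right)\right)^{2} = \left(-51 + 12\right)^{2} = \left(-39\right)^{2} = 1521$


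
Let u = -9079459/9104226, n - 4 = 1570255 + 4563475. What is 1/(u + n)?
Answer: 9104226/55842891480425 ≈ 1.6303e-7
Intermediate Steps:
n = 6133734 (n = 4 + (1570255 + 4563475) = 4 + 6133730 = 6133734)
u = -9079459/9104226 (u = -9079459*1/9104226 = -9079459/9104226 ≈ -0.99728)
1/(u + n) = 1/(-9079459/9104226 + 6133734) = 1/(55842891480425/9104226) = 9104226/55842891480425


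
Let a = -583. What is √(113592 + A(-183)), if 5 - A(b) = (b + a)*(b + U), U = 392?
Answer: √273691 ≈ 523.16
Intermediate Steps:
A(b) = 5 - (-583 + b)*(392 + b) (A(b) = 5 - (b - 583)*(b + 392) = 5 - (-583 + b)*(392 + b))
√(113592 + A(-183)) = √(113592 + (228541 - 1*(-183)² + 191*(-183))) = √(113592 + (228541 - 1*33489 - 34953)) = √(113592 + (228541 - 33489 - 34953)) = √(113592 + 160099) = √273691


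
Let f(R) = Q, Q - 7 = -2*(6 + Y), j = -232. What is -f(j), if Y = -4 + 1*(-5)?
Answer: -13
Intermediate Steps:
Y = -9 (Y = -4 - 5 = -9)
Q = 13 (Q = 7 - 2*(6 - 9) = 7 - 2*(-3) = 7 + 6 = 13)
f(R) = 13
-f(j) = -1*13 = -13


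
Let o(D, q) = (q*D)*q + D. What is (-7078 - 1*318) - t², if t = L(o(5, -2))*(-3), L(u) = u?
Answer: -13021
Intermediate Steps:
o(D, q) = D + D*q² (o(D, q) = (D*q)*q + D = D*q² + D = D + D*q²)
t = -75 (t = (5*(1 + (-2)²))*(-3) = (5*(1 + 4))*(-3) = (5*5)*(-3) = 25*(-3) = -75)
(-7078 - 1*318) - t² = (-7078 - 1*318) - 1*(-75)² = (-7078 - 318) - 1*5625 = -7396 - 5625 = -13021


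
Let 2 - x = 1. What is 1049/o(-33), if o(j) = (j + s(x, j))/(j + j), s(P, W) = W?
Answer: 1049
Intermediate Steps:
x = 1 (x = 2 - 1*1 = 2 - 1 = 1)
o(j) = 1 (o(j) = (j + j)/(j + j) = (2*j)/((2*j)) = (2*j)*(1/(2*j)) = 1)
1049/o(-33) = 1049/1 = 1049*1 = 1049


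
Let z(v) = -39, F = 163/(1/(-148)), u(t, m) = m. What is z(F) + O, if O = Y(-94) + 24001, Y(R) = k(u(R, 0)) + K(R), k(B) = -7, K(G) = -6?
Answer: 23949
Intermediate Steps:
F = -24124 (F = 163/(-1/148) = 163*(-148) = -24124)
Y(R) = -13 (Y(R) = -7 - 6 = -13)
O = 23988 (O = -13 + 24001 = 23988)
z(F) + O = -39 + 23988 = 23949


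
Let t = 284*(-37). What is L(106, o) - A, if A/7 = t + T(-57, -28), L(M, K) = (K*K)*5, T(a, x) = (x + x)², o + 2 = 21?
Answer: 53409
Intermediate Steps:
o = 19 (o = -2 + 21 = 19)
T(a, x) = 4*x² (T(a, x) = (2*x)² = 4*x²)
t = -10508
L(M, K) = 5*K² (L(M, K) = K²*5 = 5*K²)
A = -51604 (A = 7*(-10508 + 4*(-28)²) = 7*(-10508 + 4*784) = 7*(-10508 + 3136) = 7*(-7372) = -51604)
L(106, o) - A = 5*19² - 1*(-51604) = 5*361 + 51604 = 1805 + 51604 = 53409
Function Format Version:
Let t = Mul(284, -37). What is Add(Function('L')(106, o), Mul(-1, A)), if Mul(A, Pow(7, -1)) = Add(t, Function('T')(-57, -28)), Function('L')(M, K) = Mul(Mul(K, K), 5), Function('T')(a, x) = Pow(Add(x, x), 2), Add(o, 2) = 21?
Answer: 53409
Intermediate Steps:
o = 19 (o = Add(-2, 21) = 19)
Function('T')(a, x) = Mul(4, Pow(x, 2)) (Function('T')(a, x) = Pow(Mul(2, x), 2) = Mul(4, Pow(x, 2)))
t = -10508
Function('L')(M, K) = Mul(5, Pow(K, 2)) (Function('L')(M, K) = Mul(Pow(K, 2), 5) = Mul(5, Pow(K, 2)))
A = -51604 (A = Mul(7, Add(-10508, Mul(4, Pow(-28, 2)))) = Mul(7, Add(-10508, Mul(4, 784))) = Mul(7, Add(-10508, 3136)) = Mul(7, -7372) = -51604)
Add(Function('L')(106, o), Mul(-1, A)) = Add(Mul(5, Pow(19, 2)), Mul(-1, -51604)) = Add(Mul(5, 361), 51604) = Add(1805, 51604) = 53409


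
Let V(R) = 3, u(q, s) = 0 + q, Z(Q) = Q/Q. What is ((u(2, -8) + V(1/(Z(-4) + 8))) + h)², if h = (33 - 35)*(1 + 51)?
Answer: 9801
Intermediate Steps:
Z(Q) = 1
u(q, s) = q
h = -104 (h = -2*52 = -104)
((u(2, -8) + V(1/(Z(-4) + 8))) + h)² = ((2 + 3) - 104)² = (5 - 104)² = (-99)² = 9801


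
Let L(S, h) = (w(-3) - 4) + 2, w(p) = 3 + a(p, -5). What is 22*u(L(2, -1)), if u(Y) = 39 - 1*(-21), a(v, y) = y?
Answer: 1320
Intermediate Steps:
w(p) = -2 (w(p) = 3 - 5 = -2)
L(S, h) = -4 (L(S, h) = (-2 - 4) + 2 = -6 + 2 = -4)
u(Y) = 60 (u(Y) = 39 + 21 = 60)
22*u(L(2, -1)) = 22*60 = 1320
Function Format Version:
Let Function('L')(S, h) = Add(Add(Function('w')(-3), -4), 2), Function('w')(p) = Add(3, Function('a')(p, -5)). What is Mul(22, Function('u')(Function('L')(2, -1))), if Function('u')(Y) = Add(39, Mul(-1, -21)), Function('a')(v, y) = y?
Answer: 1320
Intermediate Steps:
Function('w')(p) = -2 (Function('w')(p) = Add(3, -5) = -2)
Function('L')(S, h) = -4 (Function('L')(S, h) = Add(Add(-2, -4), 2) = Add(-6, 2) = -4)
Function('u')(Y) = 60 (Function('u')(Y) = Add(39, 21) = 60)
Mul(22, Function('u')(Function('L')(2, -1))) = Mul(22, 60) = 1320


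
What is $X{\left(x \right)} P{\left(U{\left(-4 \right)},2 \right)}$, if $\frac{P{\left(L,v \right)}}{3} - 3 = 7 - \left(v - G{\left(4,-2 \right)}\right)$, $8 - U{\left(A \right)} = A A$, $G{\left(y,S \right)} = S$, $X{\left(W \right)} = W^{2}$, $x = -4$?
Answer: $288$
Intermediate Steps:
$U{\left(A \right)} = 8 - A^{2}$ ($U{\left(A \right)} = 8 - A A = 8 - A^{2}$)
$P{\left(L,v \right)} = 24 - 3 v$ ($P{\left(L,v \right)} = 9 + 3 \left(7 - \left(v - -2\right)\right) = 9 + 3 \left(7 - \left(v + 2\right)\right) = 9 + 3 \left(7 - \left(2 + v\right)\right) = 9 + 3 \left(5 - v\right) = 9 - \left(-15 + 3 v\right) = 24 - 3 v$)
$X{\left(x \right)} P{\left(U{\left(-4 \right)},2 \right)} = \left(-4\right)^{2} \left(24 - 6\right) = 16 \left(24 - 6\right) = 16 \cdot 18 = 288$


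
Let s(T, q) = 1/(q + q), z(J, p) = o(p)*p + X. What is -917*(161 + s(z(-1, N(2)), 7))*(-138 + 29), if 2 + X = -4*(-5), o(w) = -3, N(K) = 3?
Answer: 32199145/2 ≈ 1.6100e+7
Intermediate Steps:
X = 18 (X = -2 - 4*(-5) = -2 + 20 = 18)
z(J, p) = 18 - 3*p (z(J, p) = -3*p + 18 = 18 - 3*p)
s(T, q) = 1/(2*q)
-917*(161 + s(z(-1, N(2)), 7))*(-138 + 29) = -917*(161 + (½)/7)*(-138 + 29) = -917*(161 + (½)*(⅐))*(-109) = -917*(161 + 1/14)*(-109) = -295405*(-109)/2 = -917*(-245795/14) = 32199145/2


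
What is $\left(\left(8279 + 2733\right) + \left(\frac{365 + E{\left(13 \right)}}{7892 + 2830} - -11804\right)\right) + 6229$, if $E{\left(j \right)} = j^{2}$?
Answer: $\frac{51903504}{1787} \approx 29045.0$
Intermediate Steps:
$\left(\left(8279 + 2733\right) + \left(\frac{365 + E{\left(13 \right)}}{7892 + 2830} - -11804\right)\right) + 6229 = \left(\left(8279 + 2733\right) + \left(\frac{365 + 13^{2}}{7892 + 2830} - -11804\right)\right) + 6229 = \left(11012 + \left(\frac{365 + 169}{10722} + 11804\right)\right) + 6229 = \left(11012 + \left(534 \cdot \frac{1}{10722} + 11804\right)\right) + 6229 = \left(11012 + \left(\frac{89}{1787} + 11804\right)\right) + 6229 = \left(11012 + \frac{21093837}{1787}\right) + 6229 = \frac{40772281}{1787} + 6229 = \frac{51903504}{1787}$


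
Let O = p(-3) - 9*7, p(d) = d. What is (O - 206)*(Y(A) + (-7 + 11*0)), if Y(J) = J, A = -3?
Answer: 2720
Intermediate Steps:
O = -66 (O = -3 - 9*7 = -3 - 63 = -66)
(O - 206)*(Y(A) + (-7 + 11*0)) = (-66 - 206)*(-3 + (-7 + 11*0)) = -272*(-3 + (-7 + 0)) = -272*(-3 - 7) = -272*(-10) = 2720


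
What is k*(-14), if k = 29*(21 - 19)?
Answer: -812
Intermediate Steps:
k = 58 (k = 29*2 = 58)
k*(-14) = 58*(-14) = -812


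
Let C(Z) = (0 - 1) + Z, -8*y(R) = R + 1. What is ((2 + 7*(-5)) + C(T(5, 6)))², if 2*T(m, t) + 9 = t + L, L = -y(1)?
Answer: 80089/64 ≈ 1251.4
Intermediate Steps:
y(R) = -⅛ - R/8 (y(R) = -(R + 1)/8 = -(1 + R)/8 = -⅛ - R/8)
L = ¼ (L = -(-⅛ - ⅛*1) = -(-⅛ - ⅛) = -1*(-¼) = ¼ ≈ 0.25000)
T(m, t) = -35/8 + t/2 (T(m, t) = -9/2 + (t + ¼)/2 = -9/2 + (¼ + t)/2 = -9/2 + (⅛ + t/2) = -35/8 + t/2)
C(Z) = -1 + Z
((2 + 7*(-5)) + C(T(5, 6)))² = ((2 + 7*(-5)) + (-1 + (-35/8 + (½)*6)))² = ((2 - 35) + (-1 + (-35/8 + 3)))² = (-33 + (-1 - 11/8))² = (-33 - 19/8)² = (-283/8)² = 80089/64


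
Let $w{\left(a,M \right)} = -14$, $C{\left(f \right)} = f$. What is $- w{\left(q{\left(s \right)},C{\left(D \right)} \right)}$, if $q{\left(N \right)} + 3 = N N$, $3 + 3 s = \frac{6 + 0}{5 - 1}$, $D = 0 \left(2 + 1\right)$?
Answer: $14$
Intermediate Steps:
$D = 0$ ($D = 0 \cdot 3 = 0$)
$s = - \frac{1}{2}$ ($s = -1 + \frac{\left(6 + 0\right) \frac{1}{5 - 1}}{3} = -1 + \frac{6 \cdot \frac{1}{4}}{3} = -1 + \frac{1}{3} \cdot \frac{3}{2} = -1 + \frac{1}{2} = - \frac{1}{2} \approx -0.5$)
$q{\left(N \right)} = -3 + N^{2}$ ($q{\left(N \right)} = -3 + N N = -3 + N^{2}$)
$- w{\left(q{\left(s \right)},C{\left(D \right)} \right)} = \left(-1\right) \left(-14\right) = 14$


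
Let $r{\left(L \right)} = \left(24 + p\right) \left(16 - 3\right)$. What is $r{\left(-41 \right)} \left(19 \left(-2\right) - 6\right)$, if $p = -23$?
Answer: $-572$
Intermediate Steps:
$r{\left(L \right)} = 13$ ($r{\left(L \right)} = \left(24 - 23\right) \left(16 - 3\right) = 1 \cdot 13 = 13$)
$r{\left(-41 \right)} \left(19 \left(-2\right) - 6\right) = 13 \left(19 \left(-2\right) - 6\right) = 13 \left(-38 - 6\right) = 13 \left(-44\right) = -572$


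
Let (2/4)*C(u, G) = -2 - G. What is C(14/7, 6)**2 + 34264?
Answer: 34520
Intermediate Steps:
C(u, G) = -4 - 2*G (C(u, G) = 2*(-2 - G) = -4 - 2*G)
C(14/7, 6)**2 + 34264 = (-4 - 2*6)**2 + 34264 = (-4 - 12)**2 + 34264 = (-16)**2 + 34264 = 256 + 34264 = 34520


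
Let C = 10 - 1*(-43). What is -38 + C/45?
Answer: -1657/45 ≈ -36.822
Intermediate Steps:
C = 53 (C = 10 + 43 = 53)
-38 + C/45 = -38 + 53/45 = -1657/45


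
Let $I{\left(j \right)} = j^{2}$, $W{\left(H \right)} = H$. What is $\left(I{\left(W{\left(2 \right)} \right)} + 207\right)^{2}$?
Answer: $44521$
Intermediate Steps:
$\left(I{\left(W{\left(2 \right)} \right)} + 207\right)^{2} = \left(2^{2} + 207\right)^{2} = \left(4 + 207\right)^{2} = 211^{2} = 44521$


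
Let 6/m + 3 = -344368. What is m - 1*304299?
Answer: -104791750935/344371 ≈ -3.0430e+5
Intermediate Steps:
m = -6/344371 (m = 6/(-3 - 344368) = 6/(-344371) = 6*(-1/344371) = -6/344371 ≈ -1.7423e-5)
m - 1*304299 = -6/344371 - 1*304299 = -6/344371 - 304299 = -104791750935/344371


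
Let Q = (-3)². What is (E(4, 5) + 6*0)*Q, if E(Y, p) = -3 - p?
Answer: -72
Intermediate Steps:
Q = 9
(E(4, 5) + 6*0)*Q = ((-3 - 1*5) + 6*0)*9 = ((-3 - 5) + 0)*9 = (-8 + 0)*9 = -8*9 = -72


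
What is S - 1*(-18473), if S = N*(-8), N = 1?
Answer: 18465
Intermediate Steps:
S = -8 (S = 1*(-8) = -8)
S - 1*(-18473) = -8 - 1*(-18473) = -8 + 18473 = 18465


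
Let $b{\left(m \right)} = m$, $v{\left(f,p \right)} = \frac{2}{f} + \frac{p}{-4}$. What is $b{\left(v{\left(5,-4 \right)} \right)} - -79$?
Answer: $\frac{402}{5} \approx 80.4$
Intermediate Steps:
$v{\left(f,p \right)} = \frac{2}{f} - \frac{p}{4}$ ($v{\left(f,p \right)} = \frac{2}{f} + p \left(- \frac{1}{4}\right) = \frac{2}{f} - \frac{p}{4}$)
$b{\left(v{\left(5,-4 \right)} \right)} - -79 = \left(\frac{2}{5} - -1\right) - -79 = \left(2 \cdot \frac{1}{5} + 1\right) + 79 = \left(\frac{2}{5} + 1\right) + 79 = \frac{7}{5} + 79 = \frac{402}{5}$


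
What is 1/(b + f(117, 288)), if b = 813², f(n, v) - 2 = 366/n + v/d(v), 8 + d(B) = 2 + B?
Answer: 1833/1211567449 ≈ 1.5129e-6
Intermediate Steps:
d(B) = -6 + B (d(B) = -8 + (2 + B) = -6 + B)
f(n, v) = 2 + 366/n + v/(-6 + v) (f(n, v) = 2 + (366/n + v/(-6 + v)) = 2 + 366/n + v/(-6 + v))
b = 660969
1/(b + f(117, 288)) = 1/(660969 + (2 + 366/117 + 288/(-6 + 288))) = 1/(660969 + (2 + 366*(1/117) + 288/282)) = 1/(660969 + (2 + 122/39 + 288*(1/282))) = 1/(660969 + (2 + 122/39 + 48/47)) = 1/(660969 + 11272/1833) = 1/(1211567449/1833) = 1833/1211567449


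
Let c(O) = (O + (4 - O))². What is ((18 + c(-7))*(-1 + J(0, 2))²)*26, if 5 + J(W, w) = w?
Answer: 14144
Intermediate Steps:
J(W, w) = -5 + w
c(O) = 16 (c(O) = 4² = 16)
((18 + c(-7))*(-1 + J(0, 2))²)*26 = ((18 + 16)*(-1 + (-5 + 2))²)*26 = (34*(-1 - 3)²)*26 = (34*(-4)²)*26 = (34*16)*26 = 544*26 = 14144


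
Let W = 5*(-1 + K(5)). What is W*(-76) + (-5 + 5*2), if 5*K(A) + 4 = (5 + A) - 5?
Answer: 309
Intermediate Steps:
K(A) = -⅘ + A/5 (K(A) = -⅘ + ((5 + A) - 5)/5 = -⅘ + A/5)
W = -4 (W = 5*(-1 + (-⅘ + (⅕)*5)) = 5*(-1 + (-⅘ + 1)) = 5*(-1 + ⅕) = 5*(-⅘) = -4)
W*(-76) + (-5 + 5*2) = -4*(-76) + (-5 + 5*2) = 304 + (-5 + 10) = 304 + 5 = 309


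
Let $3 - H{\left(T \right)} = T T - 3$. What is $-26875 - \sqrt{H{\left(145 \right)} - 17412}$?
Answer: $-26875 - i \sqrt{38431} \approx -26875.0 - 196.04 i$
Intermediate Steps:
$H{\left(T \right)} = 6 - T^{2}$ ($H{\left(T \right)} = 3 - \left(T T - 3\right) = 3 - \left(T^{2} - 3\right) = 3 - \left(-3 + T^{2}\right) = 6 - T^{2}$)
$-26875 - \sqrt{H{\left(145 \right)} - 17412} = -26875 - \sqrt{\left(6 - 145^{2}\right) - 17412} = -26875 - \sqrt{\left(6 - 21025\right) - 17412} = -26875 - \sqrt{-21019 - 17412} = -26875 - \sqrt{-38431} = -26875 - i \sqrt{38431}$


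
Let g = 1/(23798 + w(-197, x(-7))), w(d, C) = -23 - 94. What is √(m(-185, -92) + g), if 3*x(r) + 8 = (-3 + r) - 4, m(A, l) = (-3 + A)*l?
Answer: √9699419729937/23681 ≈ 131.51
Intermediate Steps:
m(A, l) = l*(-3 + A)
x(r) = -5 + r/3 (x(r) = -8/3 + ((-3 + r) - 4)/3 = -8/3 + (-7 + r)/3 = -8/3 + (-7/3 + r/3) = -5 + r/3)
w(d, C) = -117
g = 1/23681 (g = 1/(23798 - 117) = 1/23681 ≈ 4.2228e-5)
√(m(-185, -92) + g) = √(-92*(-3 - 185) + 1/23681) = √(-92*(-188) + 1/23681) = √(17296 + 1/23681) = √(409586577/23681) = √9699419729937/23681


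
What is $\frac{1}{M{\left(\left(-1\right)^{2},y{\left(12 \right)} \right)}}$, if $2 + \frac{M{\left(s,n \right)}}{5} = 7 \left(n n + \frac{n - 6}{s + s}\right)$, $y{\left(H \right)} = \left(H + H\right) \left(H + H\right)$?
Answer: $\frac{1}{11622125} \approx 8.6043 \cdot 10^{-8}$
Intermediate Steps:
$y{\left(H \right)} = 4 H^{2}$ ($y{\left(H \right)} = 2 H 2 H = 4 H^{2}$)
$M{\left(s,n \right)} = -10 + 35 n^{2} + \frac{35 \left(-6 + n\right)}{2 s}$ ($M{\left(s,n \right)} = -10 + 5 \cdot 7 \left(n n + \frac{n - 6}{s + s}\right) = -10 + 5 \cdot 7 \left(n^{2} + \frac{-6 + n}{2 s}\right) = -10 + 5 \left(7 n^{2} + \frac{7 \left(-6 + n\right)}{2 s}\right) = -10 + \left(35 n^{2} + \frac{35 \left(-6 + n\right)}{2 s}\right) = -10 + 35 n^{2} + \frac{35 \left(-6 + n\right)}{2 s}$)
$\frac{1}{M{\left(\left(-1\right)^{2},y{\left(12 \right)} \right)}} = \frac{1}{-10 - \frac{105}{\left(-1\right)^{2}} + 35 \left(4 \cdot 12^{2}\right)^{2} + \frac{35 \cdot 4 \cdot 12^{2}}{2 \left(-1\right)^{2}}} = \frac{1}{-10 - \frac{105}{1} + 35 \left(4 \cdot 144\right)^{2} + \frac{35 \cdot 4 \cdot 144}{2 \cdot 1}} = \frac{1}{-10 - 105 + 35 \cdot 576^{2} + \frac{35}{2} \cdot 576 \cdot 1} = \frac{1}{-10 - 105 + 35 \cdot 331776 + 10080} = \frac{1}{-10 - 105 + 11612160 + 10080} = \frac{1}{11622125}$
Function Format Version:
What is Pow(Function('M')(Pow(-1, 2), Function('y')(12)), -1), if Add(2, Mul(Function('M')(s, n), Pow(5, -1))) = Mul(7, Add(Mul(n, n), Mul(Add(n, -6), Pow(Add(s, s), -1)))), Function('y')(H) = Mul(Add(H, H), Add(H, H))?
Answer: Rational(1, 11622125) ≈ 8.6043e-8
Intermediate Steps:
Function('y')(H) = Mul(4, Pow(H, 2)) (Function('y')(H) = Mul(Mul(2, H), Mul(2, H)) = Mul(4, Pow(H, 2)))
Function('M')(s, n) = Add(-10, Mul(35, Pow(n, 2)), Mul(Rational(35, 2), Pow(s, -1), Add(-6, n))) (Function('M')(s, n) = Add(-10, Mul(5, Mul(7, Add(Mul(n, n), Mul(Add(n, -6), Pow(Add(s, s), -1)))))) = Add(-10, Mul(5, Mul(7, Add(Pow(n, 2), Mul(Add(-6, n), Pow(Mul(2, s), -1)))))) = Add(-10, Mul(5, Mul(7, Add(Pow(n, 2), Mul(Add(-6, n), Mul(Rational(1, 2), Pow(s, -1))))))) = Add(-10, Mul(5, Mul(7, Add(Pow(n, 2), Mul(Rational(1, 2), Pow(s, -1), Add(-6, n)))))) = Add(-10, Mul(5, Add(Mul(7, Pow(n, 2)), Mul(Rational(7, 2), Pow(s, -1), Add(-6, n))))) = Add(-10, Add(Mul(35, Pow(n, 2)), Mul(Rational(35, 2), Pow(s, -1), Add(-6, n)))) = Add(-10, Mul(35, Pow(n, 2)), Mul(Rational(35, 2), Pow(s, -1), Add(-6, n))))
Pow(Function('M')(Pow(-1, 2), Function('y')(12)), -1) = Pow(Add(-10, Mul(-105, Pow(Pow(-1, 2), -1)), Mul(35, Pow(Mul(4, Pow(12, 2)), 2)), Mul(Rational(35, 2), Mul(4, Pow(12, 2)), Pow(Pow(-1, 2), -1))), -1) = Pow(Add(-10, Mul(-105, Pow(1, -1)), Mul(35, Pow(Mul(4, 144), 2)), Mul(Rational(35, 2), Mul(4, 144), Pow(1, -1))), -1) = Pow(Add(-10, Mul(-105, 1), Mul(35, Pow(576, 2)), Mul(Rational(35, 2), 576, 1)), -1) = Pow(Add(-10, -105, Mul(35, 331776), 10080), -1) = Pow(Add(-10, -105, 11612160, 10080), -1) = Pow(11622125, -1) = Rational(1, 11622125)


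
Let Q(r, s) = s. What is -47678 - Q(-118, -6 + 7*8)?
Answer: -47728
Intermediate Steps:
-47678 - Q(-118, -6 + 7*8) = -47678 - (-6 + 7*8) = -47678 - (-6 + 56) = -47678 - 1*50 = -47678 - 50 = -47728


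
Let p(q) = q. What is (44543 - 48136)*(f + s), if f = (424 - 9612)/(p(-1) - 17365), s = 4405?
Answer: -137443779937/8683 ≈ -1.5829e+7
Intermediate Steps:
f = 4594/8683 (f = (424 - 9612)/(-1 - 17365) = -9188/(-17366) = -9188*(-1/17366) = 4594/8683 ≈ 0.52908)
(44543 - 48136)*(f + s) = (44543 - 48136)*(4594/8683 + 4405) = -3593*38253209/8683 = -137443779937/8683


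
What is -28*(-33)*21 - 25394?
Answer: -5990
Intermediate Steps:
-28*(-33)*21 - 25394 = 924*21 - 25394 = 19404 - 25394 = -5990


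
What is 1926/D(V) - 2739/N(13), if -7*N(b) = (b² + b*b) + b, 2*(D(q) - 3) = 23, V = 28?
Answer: 636023/3393 ≈ 187.45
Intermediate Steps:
D(q) = 29/2 (D(q) = 3 + (½)*23 = 3 + 23/2 = 29/2)
N(b) = -2*b²/7 - b/7 (N(b) = -((b² + b*b) + b)/7 = -((b² + b²) + b)/7 = -(2*b² + b)/7 = -(b + 2*b²)/7 = -2*b²/7 - b/7)
1926/D(V) - 2739/N(13) = 1926/(29/2) - 2739*(-7/(13*(1 + 2*13))) = 1926*(2/29) - 2739*(-7/(13*(1 + 26))) = 3852/29 - 2739/((-⅐*13*27)) = 3852/29 - 2739/(-351/7) = 3852/29 - 2739*(-7/351) = 3852/29 + 6391/117 = 636023/3393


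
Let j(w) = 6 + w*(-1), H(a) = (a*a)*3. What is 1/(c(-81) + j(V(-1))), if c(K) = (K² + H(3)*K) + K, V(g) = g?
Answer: 1/4300 ≈ 0.00023256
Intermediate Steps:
H(a) = 3*a² (H(a) = a²*3 = 3*a²)
c(K) = K² + 28*K (c(K) = (K² + (3*3²)*K) + K = (K² + (3*9)*K) + K = (K² + 27*K) + K = K² + 28*K)
j(w) = 6 - w
1/(c(-81) + j(V(-1))) = 1/(-81*(28 - 81) + (6 - 1*(-1))) = 1/(-81*(-53) + (6 + 1)) = 1/(4293 + 7) = 1/4300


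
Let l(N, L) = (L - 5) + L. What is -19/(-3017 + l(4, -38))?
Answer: 19/3098 ≈ 0.0061330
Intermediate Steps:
l(N, L) = -5 + 2*L (l(N, L) = (-5 + L) + L = -5 + 2*L)
-19/(-3017 + l(4, -38)) = -19/(-3017 + (-5 + 2*(-38))) = -19/(-3017 + (-5 - 76)) = -19/(-3017 - 81) = -19/(-3098) = -1/3098*(-19) = 19/3098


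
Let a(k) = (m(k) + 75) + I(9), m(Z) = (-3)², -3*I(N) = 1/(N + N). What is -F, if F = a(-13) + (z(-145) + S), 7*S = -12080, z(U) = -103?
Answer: 659509/378 ≈ 1744.7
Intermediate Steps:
I(N) = -1/(6*N) (I(N) = -1/(3*(N + N)) = -1/(2*N)/3 = -1/(6*N))
S = -12080/7 (S = (⅐)*(-12080) = -12080/7 ≈ -1725.7)
m(Z) = 9
a(k) = 4535/54 (a(k) = (9 + 75) - ⅙/9 = 84 - ⅙*⅑ = 84 - 1/54 = 4535/54)
F = -659509/378 (F = 4535/54 + (-103 - 12080/7) = 4535/54 - 12801/7 = -659509/378 ≈ -1744.7)
-F = -1*(-659509/378) = 659509/378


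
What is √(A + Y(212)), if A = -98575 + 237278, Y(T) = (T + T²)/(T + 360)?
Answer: √2837951974/143 ≈ 372.53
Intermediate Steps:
Y(T) = (T + T²)/(360 + T)
A = 138703
√(A + Y(212)) = √(138703 + 212*(1 + 212)/(360 + 212)) = √(138703 + 212*213/572) = √(138703 + 212*(1/572)*213) = √(138703 + 11289/143) = √(19845818/143) = √2837951974/143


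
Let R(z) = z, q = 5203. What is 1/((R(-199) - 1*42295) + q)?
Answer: -1/37291 ≈ -2.6816e-5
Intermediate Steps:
1/((R(-199) - 1*42295) + q) = 1/((-199 - 1*42295) + 5203) = 1/((-199 - 42295) + 5203) = 1/(-42494 + 5203) = 1/(-37291) = -1/37291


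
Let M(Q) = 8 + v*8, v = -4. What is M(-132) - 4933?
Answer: -4957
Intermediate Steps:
M(Q) = -24 (M(Q) = 8 - 4*8 = 8 - 32 = -24)
M(-132) - 4933 = -24 - 4933 = -4957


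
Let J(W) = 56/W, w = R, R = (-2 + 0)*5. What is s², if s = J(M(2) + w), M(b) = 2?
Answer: 49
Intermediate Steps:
R = -10 (R = -2*5 = -10)
w = -10
s = -7 (s = 56/(2 - 10) = 56/(-8) = 56*(-⅛) = -7)
s² = (-7)² = 49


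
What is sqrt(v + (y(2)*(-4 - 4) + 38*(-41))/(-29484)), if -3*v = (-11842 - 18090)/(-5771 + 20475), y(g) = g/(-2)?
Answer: sqrt(1656705626849)/1505322 ≈ 0.85505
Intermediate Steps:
y(g) = -g/2 (y(g) = g*(-1/2) = -g/2)
v = 7483/11028 (v = -(-11842 - 18090)/(3*(-5771 + 20475)) = -(-29932)/(3*14704) = -1/3*(-7483/3676) = 7483/11028 ≈ 0.67854)
sqrt(v + (y(2)*(-4 - 4) + 38*(-41))/(-29484)) = sqrt(7483/11028 + ((-1/2*2)*(-4 - 4) + 38*(-41))/(-29484)) = sqrt(7483/11028 + (-1*(-8) - 1558)*(-1/29484)) = sqrt(7483/11028 + (8 - 1558)*(-1/29484)) = sqrt(7483/11028 - 1550*(-1/29484)) = sqrt(7483/11028 + 775/14742) = sqrt(19810181/27095796) = sqrt(1656705626849)/1505322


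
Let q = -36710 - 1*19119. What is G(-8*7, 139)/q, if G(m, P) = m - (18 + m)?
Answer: 18/55829 ≈ 0.00032241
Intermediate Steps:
q = -55829 (q = -36710 - 19119 = -55829)
G(m, P) = -18 (G(m, P) = m + (-18 - m) = -18)
G(-8*7, 139)/q = -18/(-55829) = -18*(-1/55829) = 18/55829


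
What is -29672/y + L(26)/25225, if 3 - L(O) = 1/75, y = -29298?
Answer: 9357046292/9238025625 ≈ 1.0129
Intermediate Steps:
L(O) = 224/75 (L(O) = 3 - 1/75 = 224/75)
-29672/y + L(26)/25225 = -29672/(-29298) + (224/75)/25225 = -29672*(-1/29298) + (224/75)*(1/25225) = 14836/14649 + 224/1891875 = 9357046292/9238025625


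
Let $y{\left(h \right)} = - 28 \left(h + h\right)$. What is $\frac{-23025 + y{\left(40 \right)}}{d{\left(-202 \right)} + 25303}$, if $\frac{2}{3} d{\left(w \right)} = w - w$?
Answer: $- \frac{25265}{25303} \approx -0.9985$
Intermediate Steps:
$d{\left(w \right)} = 0$ ($d{\left(w \right)} = \frac{3 \left(w - w\right)}{2} = \frac{3}{2} \cdot 0 = 0$)
$y{\left(h \right)} = - 56 h$ ($y{\left(h \right)} = - 28 \cdot 2 h = - 56 h$)
$\frac{-23025 + y{\left(40 \right)}}{d{\left(-202 \right)} + 25303} = \frac{-23025 - 2240}{0 + 25303} = \frac{-23025 - 2240}{25303} = \left(-25265\right) \frac{1}{25303} = - \frac{25265}{25303}$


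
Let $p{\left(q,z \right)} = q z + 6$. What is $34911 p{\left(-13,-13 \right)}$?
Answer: $6109425$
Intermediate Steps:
$p{\left(q,z \right)} = 6 + q z$
$34911 p{\left(-13,-13 \right)} = 34911 \left(6 - -169\right) = 34911 \left(6 + 169\right) = 34911 \cdot 175 = 6109425$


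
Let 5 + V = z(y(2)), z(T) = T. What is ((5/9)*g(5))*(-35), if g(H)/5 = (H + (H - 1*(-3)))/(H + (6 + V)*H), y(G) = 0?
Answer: -2275/18 ≈ -126.39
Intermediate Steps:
V = -5 (V = -5 + 0 = -5)
g(H) = 5*(3 + 2*H)/(2*H) (g(H) = 5*((H + (H - 1*(-3)))/(H + (6 - 5)*H)) = 5*((H + (H + 3))/(H + 1*H)) = 5*((H + (3 + H))/(H + H)) = 5*((3 + 2*H)/((2*H))) = 5*((3 + 2*H)*(1/(2*H))) = 5*((3 + 2*H)/(2*H)) = 5*(3 + 2*H)/(2*H))
((5/9)*g(5))*(-35) = ((5/9)*(5 + (15/2)/5))*(-35) = (((⅑)*5)*(5 + (15/2)*(⅕)))*(-35) = (5*(5 + 3/2)/9)*(-35) = ((5/9)*(13/2))*(-35) = (65/18)*(-35) = -2275/18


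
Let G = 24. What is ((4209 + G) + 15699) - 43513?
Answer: -23581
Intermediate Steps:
((4209 + G) + 15699) - 43513 = ((4209 + 24) + 15699) - 43513 = (4233 + 15699) - 43513 = 19932 - 43513 = -23581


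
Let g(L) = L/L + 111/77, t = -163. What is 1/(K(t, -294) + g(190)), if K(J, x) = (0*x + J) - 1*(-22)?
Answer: -77/10669 ≈ -0.0072172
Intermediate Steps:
K(J, x) = 22 + J (K(J, x) = (0 + J) + 22 = J + 22 = 22 + J)
g(L) = 188/77 (g(L) = 1 + 111*(1/77) = 1 + 111/77 = 188/77)
1/(K(t, -294) + g(190)) = 1/((22 - 163) + 188/77) = 1/(-141 + 188/77) = 1/(-10669/77) = -77/10669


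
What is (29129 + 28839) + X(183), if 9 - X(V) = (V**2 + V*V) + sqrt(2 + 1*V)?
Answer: -9001 - sqrt(185) ≈ -9014.6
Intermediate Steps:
X(V) = 9 - sqrt(2 + V) - 2*V**2 (X(V) = 9 - ((V**2 + V*V) + sqrt(2 + 1*V)) = 9 - ((V**2 + V**2) + sqrt(2 + V)) = 9 - (2*V**2 + sqrt(2 + V)) = 9 - (sqrt(2 + V) + 2*V**2) = 9 + (-sqrt(2 + V) - 2*V**2) = 9 - sqrt(2 + V) - 2*V**2)
(29129 + 28839) + X(183) = (29129 + 28839) + (9 - sqrt(2 + 183) - 2*183**2) = 57968 + (9 - sqrt(185) - 2*33489) = 57968 + (9 - sqrt(185) - 66978) = 57968 + (-66969 - sqrt(185)) = -9001 - sqrt(185)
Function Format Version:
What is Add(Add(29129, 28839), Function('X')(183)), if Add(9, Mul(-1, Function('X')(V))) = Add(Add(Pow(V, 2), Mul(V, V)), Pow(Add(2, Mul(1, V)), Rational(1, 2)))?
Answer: Add(-9001, Mul(-1, Pow(185, Rational(1, 2)))) ≈ -9014.6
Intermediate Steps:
Function('X')(V) = Add(9, Mul(-1, Pow(Add(2, V), Rational(1, 2))), Mul(-2, Pow(V, 2))) (Function('X')(V) = Add(9, Mul(-1, Add(Add(Pow(V, 2), Mul(V, V)), Pow(Add(2, Mul(1, V)), Rational(1, 2))))) = Add(9, Mul(-1, Add(Add(Pow(V, 2), Pow(V, 2)), Pow(Add(2, V), Rational(1, 2))))) = Add(9, Mul(-1, Add(Mul(2, Pow(V, 2)), Pow(Add(2, V), Rational(1, 2))))) = Add(9, Mul(-1, Add(Pow(Add(2, V), Rational(1, 2)), Mul(2, Pow(V, 2))))) = Add(9, Add(Mul(-1, Pow(Add(2, V), Rational(1, 2))), Mul(-2, Pow(V, 2)))) = Add(9, Mul(-1, Pow(Add(2, V), Rational(1, 2))), Mul(-2, Pow(V, 2))))
Add(Add(29129, 28839), Function('X')(183)) = Add(Add(29129, 28839), Add(9, Mul(-1, Pow(Add(2, 183), Rational(1, 2))), Mul(-2, Pow(183, 2)))) = Add(57968, Add(9, Mul(-1, Pow(185, Rational(1, 2))), Mul(-2, 33489))) = Add(57968, Add(9, Mul(-1, Pow(185, Rational(1, 2))), -66978)) = Add(57968, Add(-66969, Mul(-1, Pow(185, Rational(1, 2))))) = Add(-9001, Mul(-1, Pow(185, Rational(1, 2))))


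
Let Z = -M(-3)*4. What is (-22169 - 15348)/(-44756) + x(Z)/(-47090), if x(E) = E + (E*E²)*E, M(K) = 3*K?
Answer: -36703914691/1053780020 ≈ -34.831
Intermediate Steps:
Z = 36 (Z = -3*(-3)*4 = -1*(-9)*4 = 9*4 = 36)
x(E) = E + E⁴ (x(E) = E + E³*E = E + E⁴)
(-22169 - 15348)/(-44756) + x(Z)/(-47090) = (-22169 - 15348)/(-44756) + (36 + 36⁴)/(-47090) = -37517*(-1/44756) + (36 + 1679616)*(-1/47090) = 37517/44756 + 1679652*(-1/47090) = 37517/44756 - 839826/23545 = -36703914691/1053780020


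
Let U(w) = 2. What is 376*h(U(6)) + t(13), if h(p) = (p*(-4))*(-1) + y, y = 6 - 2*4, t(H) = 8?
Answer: 2264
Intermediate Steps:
y = -2 (y = 6 - 8 = -2)
h(p) = -2 + 4*p (h(p) = (p*(-4))*(-1) - 2 = -4*p*(-1) - 2 = 4*p - 2 = -2 + 4*p)
376*h(U(6)) + t(13) = 376*(-2 + 4*2) + 8 = 376*(-2 + 8) + 8 = 376*6 + 8 = 2256 + 8 = 2264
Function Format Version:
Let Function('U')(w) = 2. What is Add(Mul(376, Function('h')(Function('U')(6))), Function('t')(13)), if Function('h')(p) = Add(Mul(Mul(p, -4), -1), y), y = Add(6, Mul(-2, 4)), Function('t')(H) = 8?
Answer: 2264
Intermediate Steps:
y = -2 (y = Add(6, -8) = -2)
Function('h')(p) = Add(-2, Mul(4, p)) (Function('h')(p) = Add(Mul(Mul(p, -4), -1), -2) = Add(Mul(Mul(-4, p), -1), -2) = Add(Mul(4, p), -2) = Add(-2, Mul(4, p)))
Add(Mul(376, Function('h')(Function('U')(6))), Function('t')(13)) = Add(Mul(376, Add(-2, Mul(4, 2))), 8) = Add(Mul(376, Add(-2, 8)), 8) = Add(Mul(376, 6), 8) = Add(2256, 8) = 2264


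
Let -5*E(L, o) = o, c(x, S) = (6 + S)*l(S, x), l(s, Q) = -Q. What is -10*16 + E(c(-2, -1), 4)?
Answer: -804/5 ≈ -160.80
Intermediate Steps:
c(x, S) = -x*(6 + S) (c(x, S) = (6 + S)*(-x) = -x*(6 + S))
E(L, o) = -o/5
-10*16 + E(c(-2, -1), 4) = -10*16 - 1/5*4 = -160 - 4/5 = -804/5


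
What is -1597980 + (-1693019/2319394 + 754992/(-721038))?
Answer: -445403119927330855/278728535162 ≈ -1.5980e+6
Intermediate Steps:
-1597980 + (-1693019/2319394 + 754992/(-721038)) = -1597980 + (-1693019*1/2319394 + 754992*(-1/721038)) = -1597980 + (-1693019/2319394 - 125832/120173) = -1597980 - 495309158095/278728535162 = -445403119927330855/278728535162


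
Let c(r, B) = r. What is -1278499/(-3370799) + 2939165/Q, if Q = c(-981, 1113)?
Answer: -162394757956/54209079 ≈ -2995.7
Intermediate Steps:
Q = -981
-1278499/(-3370799) + 2939165/Q = -1278499/(-3370799) + 2939165/(-981) = -1278499*(-1/3370799) + 2939165*(-1/981) = 20959/55259 - 2939165/981 = -162394757956/54209079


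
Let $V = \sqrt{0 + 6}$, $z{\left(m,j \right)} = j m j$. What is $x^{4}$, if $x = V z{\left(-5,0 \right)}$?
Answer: $0$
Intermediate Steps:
$z{\left(m,j \right)} = m j^{2}$
$V = \sqrt{6} \approx 2.4495$
$x = 0$ ($x = \sqrt{6} \left(- 5 \cdot 0^{2}\right) = \sqrt{6} \left(\left(-5\right) 0\right) = \sqrt{6} \cdot 0 = 0$)
$x^{4} = 0^{4} = 0$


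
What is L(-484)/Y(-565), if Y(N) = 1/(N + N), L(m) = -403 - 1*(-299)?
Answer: 117520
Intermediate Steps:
L(m) = -104 (L(m) = -403 + 299 = -104)
Y(N) = 1/(2*N)
L(-484)/Y(-565) = -104/((1/2)/(-565)) = -104/((1/2)*(-1/565)) = -104/(-1/1130) = -104*(-1130) = 117520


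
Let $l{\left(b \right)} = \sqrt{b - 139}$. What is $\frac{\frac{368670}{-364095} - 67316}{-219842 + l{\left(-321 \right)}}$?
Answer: $\frac{89804679089083}{293281589539188} + \frac{816992923 i \sqrt{115}}{293281589539188} \approx 0.30621 + 2.9873 \cdot 10^{-5} i$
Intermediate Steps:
$l{\left(b \right)} = \sqrt{-139 + b}$
$\frac{\frac{368670}{-364095} - 67316}{-219842 + l{\left(-321 \right)}} = \frac{\frac{368670}{-364095} - 67316}{-219842 + \sqrt{-139 - 321}} = \frac{368670 \left(- \frac{1}{364095}\right) - 67316}{-219842 + \sqrt{-460}} = \frac{- \frac{24578}{24273} - 67316}{-219842 + 2 i \sqrt{115}} = - \frac{1633985846}{24273 \left(-219842 + 2 i \sqrt{115}\right)}$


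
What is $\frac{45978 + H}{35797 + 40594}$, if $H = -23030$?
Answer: $\frac{22948}{76391} \approx 0.3004$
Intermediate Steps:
$\frac{45978 + H}{35797 + 40594} = \frac{45978 - 23030}{35797 + 40594} = \frac{22948}{76391}$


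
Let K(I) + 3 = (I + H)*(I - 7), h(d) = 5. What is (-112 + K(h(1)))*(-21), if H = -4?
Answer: 2457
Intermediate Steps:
K(I) = -3 + (-7 + I)*(-4 + I) (K(I) = -3 + (I - 4)*(I - 7) = -3 + (-4 + I)*(-7 + I) = -3 + (-7 + I)*(-4 + I))
(-112 + K(h(1)))*(-21) = (-112 + (25 + 5² - 11*5))*(-21) = (-112 + (25 + 25 - 55))*(-21) = (-112 - 5)*(-21) = -117*(-21) = 2457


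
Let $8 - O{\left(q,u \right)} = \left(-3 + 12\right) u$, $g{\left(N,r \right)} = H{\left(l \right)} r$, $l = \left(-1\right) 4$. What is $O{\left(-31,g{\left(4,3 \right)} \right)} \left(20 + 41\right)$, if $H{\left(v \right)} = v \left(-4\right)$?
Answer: $-25864$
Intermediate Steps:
$l = -4$
$H{\left(v \right)} = - 4 v$
$g{\left(N,r \right)} = 16 r$ ($g{\left(N,r \right)} = \left(-4\right) \left(-4\right) r = 16 r$)
$O{\left(q,u \right)} = 8 - 9 u$ ($O{\left(q,u \right)} = 8 - \left(-3 + 12\right) u = 8 - 9 u$)
$O{\left(-31,g{\left(4,3 \right)} \right)} \left(20 + 41\right) = \left(8 - 9 \cdot 16 \cdot 3\right) \left(20 + 41\right) = \left(8 - 432\right) 61 = \left(-424\right) 61 = -25864$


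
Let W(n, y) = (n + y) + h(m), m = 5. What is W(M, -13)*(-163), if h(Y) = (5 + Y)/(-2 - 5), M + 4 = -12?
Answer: 34719/7 ≈ 4959.9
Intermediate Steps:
M = -16 (M = -4 - 12 = -16)
h(Y) = -5/7 - Y/7 (h(Y) = (5 + Y)/(-7) = (5 + Y)*(-1/7) = -5/7 - Y/7)
W(n, y) = -10/7 + n + y (W(n, y) = (n + y) + (-5/7 - 1/7*5) = (n + y) + (-5/7 - 5/7) = (n + y) - 10/7 = -10/7 + n + y)
W(M, -13)*(-163) = (-10/7 - 16 - 13)*(-163) = -213/7*(-163) = 34719/7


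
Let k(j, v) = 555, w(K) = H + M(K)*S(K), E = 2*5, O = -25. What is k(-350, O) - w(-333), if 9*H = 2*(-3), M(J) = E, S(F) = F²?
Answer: -3325003/3 ≈ -1.1083e+6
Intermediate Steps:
E = 10
M(J) = 10
H = -⅔ (H = (2*(-3))/9 = (⅑)*(-6) = -⅔ ≈ -0.66667)
w(K) = -⅔ + 10*K²
k(-350, O) - w(-333) = 555 - (-⅔ + 10*(-333)²) = 555 - (-⅔ + 10*110889) = 555 - (-⅔ + 1108890) = 555 - 1*3326668/3 = 555 - 3326668/3 = -3325003/3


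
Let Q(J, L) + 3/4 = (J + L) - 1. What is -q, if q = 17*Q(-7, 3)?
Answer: 391/4 ≈ 97.750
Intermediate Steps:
Q(J, L) = -7/4 + J + L (Q(J, L) = -¾ + ((J + L) - 1) = -¾ + (-1 + J + L) = -7/4 + J + L)
q = -391/4 (q = 17*(-7/4 - 7 + 3) = 17*(-23/4) = -391/4 ≈ -97.750)
-q = -1*(-391/4) = 391/4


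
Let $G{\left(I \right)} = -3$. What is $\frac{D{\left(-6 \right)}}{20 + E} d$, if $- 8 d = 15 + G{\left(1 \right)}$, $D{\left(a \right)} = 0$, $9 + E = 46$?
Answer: $0$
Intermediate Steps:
$E = 37$ ($E = -9 + 46 = 37$)
$d = - \frac{3}{2}$ ($d = - \frac{15 - 3}{8} = \left(- \frac{1}{8}\right) 12 = - \frac{3}{2} \approx -1.5$)
$\frac{D{\left(-6 \right)}}{20 + E} d = \frac{1}{20 + 37} \cdot 0 \left(- \frac{3}{2}\right) = \frac{1}{57} \cdot 0 \left(- \frac{3}{2}\right) = 0 \left(- \frac{3}{2}\right) = 0$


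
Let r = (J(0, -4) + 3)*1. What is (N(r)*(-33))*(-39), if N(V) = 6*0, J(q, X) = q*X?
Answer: 0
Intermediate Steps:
J(q, X) = X*q
r = 3 (r = (-4*0 + 3)*1 = (0 + 3)*1 = 3*1 = 3)
N(V) = 0
(N(r)*(-33))*(-39) = (0*(-33))*(-39) = 0*(-39) = 0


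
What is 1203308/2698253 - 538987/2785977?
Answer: 1898065122205/7517270798181 ≈ 0.25249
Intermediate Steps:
1203308/2698253 - 538987/2785977 = 1898065122205/7517270798181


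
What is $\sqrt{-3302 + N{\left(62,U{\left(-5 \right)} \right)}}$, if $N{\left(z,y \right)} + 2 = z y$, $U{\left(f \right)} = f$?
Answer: $i \sqrt{3614} \approx 60.117 i$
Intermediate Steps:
$N{\left(z,y \right)} = -2 + y z$ ($N{\left(z,y \right)} = -2 + z y = -2 + y z$)
$\sqrt{-3302 + N{\left(62,U{\left(-5 \right)} \right)}} = \sqrt{-3302 - 312} = \sqrt{-3614} = i \sqrt{3614}$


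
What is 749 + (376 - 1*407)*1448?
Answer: -44139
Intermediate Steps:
749 + (376 - 1*407)*1448 = 749 + (376 - 407)*1448 = 749 - 31*1448 = 749 - 44888 = -44139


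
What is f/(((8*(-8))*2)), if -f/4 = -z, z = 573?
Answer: -573/32 ≈ -17.906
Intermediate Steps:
f = 2292 (f = -(-4)*573 = -4*(-573) = 2292)
f/(((8*(-8))*2)) = 2292/(((8*(-8))*2)) = 2292/((-64*2)) = 2292/(-128) = 2292*(-1/128) = -573/32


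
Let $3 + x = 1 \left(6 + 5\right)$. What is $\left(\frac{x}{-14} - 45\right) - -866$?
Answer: $\frac{5743}{7} \approx 820.43$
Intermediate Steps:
$x = 8$ ($x = -3 + 1 \left(6 + 5\right) = -3 + 1 \cdot 11 = -3 + 11 = 8$)
$\left(\frac{x}{-14} - 45\right) - -866 = \left(\frac{1}{-14} \cdot 8 - 45\right) - -866 = \left(\left(- \frac{1}{14}\right) 8 - 45\right) + 866 = \left(- \frac{4}{7} - 45\right) + 866 = - \frac{319}{7} + 866 = \frac{5743}{7}$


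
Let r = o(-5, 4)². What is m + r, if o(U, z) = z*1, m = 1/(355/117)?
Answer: 5797/355 ≈ 16.330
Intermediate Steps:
m = 117/355 (m = 1/(355*(1/117)) = 1/(355/117) = 117/355 ≈ 0.32958)
o(U, z) = z
r = 16 (r = 4² = 16)
m + r = 117/355 + 16 = 5797/355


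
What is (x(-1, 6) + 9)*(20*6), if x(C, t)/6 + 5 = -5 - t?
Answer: -10440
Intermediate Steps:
x(C, t) = -60 - 6*t (x(C, t) = -30 + 6*(-5 - t) = -30 + (-30 - 6*t) = -60 - 6*t)
(x(-1, 6) + 9)*(20*6) = ((-60 - 6*6) + 9)*(20*6) = ((-60 - 36) + 9)*120 = (-96 + 9)*120 = -87*120 = -10440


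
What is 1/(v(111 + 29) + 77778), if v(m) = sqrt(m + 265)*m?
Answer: 4321/335637738 - 35*sqrt(5)/167818869 ≈ 1.2408e-5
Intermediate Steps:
v(m) = m*sqrt(265 + m) (v(m) = sqrt(265 + m)*m = m*sqrt(265 + m))
1/(v(111 + 29) + 77778) = 1/((111 + 29)*sqrt(265 + (111 + 29)) + 77778) = 1/(140*sqrt(265 + 140) + 77778) = 1/(140*sqrt(405) + 77778) = 1/(140*(9*sqrt(5)) + 77778) = 1/(1260*sqrt(5) + 77778) = 1/(77778 + 1260*sqrt(5))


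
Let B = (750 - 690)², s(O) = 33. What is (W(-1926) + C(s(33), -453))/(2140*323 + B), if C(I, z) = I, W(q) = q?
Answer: -1893/694820 ≈ -0.0027244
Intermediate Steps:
B = 3600 (B = 60² = 3600)
(W(-1926) + C(s(33), -453))/(2140*323 + B) = (-1926 + 33)/(2140*323 + 3600) = -1893/(691220 + 3600) = -1893/694820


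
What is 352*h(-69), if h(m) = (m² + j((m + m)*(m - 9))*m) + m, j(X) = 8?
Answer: 1457280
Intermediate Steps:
h(m) = m² + 9*m (h(m) = (m² + 8*m) + m = m² + 9*m)
352*h(-69) = 352*(-69*(9 - 69)) = 352*(-69*(-60)) = 352*4140 = 1457280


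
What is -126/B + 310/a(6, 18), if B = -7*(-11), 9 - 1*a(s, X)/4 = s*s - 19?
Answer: -1993/176 ≈ -11.324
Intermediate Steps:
a(s, X) = 112 - 4*s² (a(s, X) = 36 - 4*(s*s - 19) = 36 - 4*(s² - 19) = 36 - 4*(-19 + s²) = 36 + (76 - 4*s²) = 112 - 4*s²)
B = 77
-126/B + 310/a(6, 18) = -126/77 + 310/(112 - 4*6²) = -126*1/77 + 310/(112 - 4*36) = -18/11 + 310/(112 - 144) = -18/11 + 310/(-32) = -18/11 + 310*(-1/32) = -18/11 - 155/16 = -1993/176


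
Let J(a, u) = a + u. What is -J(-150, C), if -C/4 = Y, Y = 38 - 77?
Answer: -6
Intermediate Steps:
Y = -39
C = 156 (C = -4*(-39) = 156)
-J(-150, C) = -(-150 + 156) = -1*6 = -6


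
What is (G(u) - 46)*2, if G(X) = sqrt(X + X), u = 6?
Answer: -92 + 4*sqrt(3) ≈ -85.072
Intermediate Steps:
G(X) = sqrt(2)*sqrt(X) (G(X) = sqrt(2*X) = sqrt(2)*sqrt(X))
(G(u) - 46)*2 = (sqrt(2)*sqrt(6) - 46)*2 = (2*sqrt(3) - 46)*2 = (-46 + 2*sqrt(3))*2 = -92 + 4*sqrt(3)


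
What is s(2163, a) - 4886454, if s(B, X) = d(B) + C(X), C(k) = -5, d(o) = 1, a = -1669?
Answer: -4886458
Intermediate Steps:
s(B, X) = -4 (s(B, X) = 1 - 5 = -4)
s(2163, a) - 4886454 = -4 - 4886454 = -4886458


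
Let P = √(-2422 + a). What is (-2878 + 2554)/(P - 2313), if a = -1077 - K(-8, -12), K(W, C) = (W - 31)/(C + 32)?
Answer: 14988240/107069321 + 648*I*√349705/107069321 ≈ 0.13999 + 0.003579*I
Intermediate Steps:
K(W, C) = (-31 + W)/(32 + C)
a = -21501/20 (a = -1077 - (-31 - 8)/(32 - 12) = -1077 - (-39)/20 = -1077 - 1*(-39/20) = -1077 + 39/20 = -21501/20 ≈ -1075.1)
P = I*√349705/10 (P = √(-2422 - 21501/20) = √(-69941/20) = I*√349705/10 ≈ 59.136*I)
(-2878 + 2554)/(P - 2313) = (-2878 + 2554)/(I*√349705/10 - 2313) = -324/(-2313 + I*√349705/10)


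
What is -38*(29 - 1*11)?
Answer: -684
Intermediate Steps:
-38*(29 - 1*11) = -38*(29 - 11) = -38*18 = -684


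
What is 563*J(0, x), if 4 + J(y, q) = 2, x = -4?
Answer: -1126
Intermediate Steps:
J(y, q) = -2 (J(y, q) = -4 + 2 = -2)
563*J(0, x) = 563*(-2) = -1126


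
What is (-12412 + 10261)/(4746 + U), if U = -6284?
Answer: 2151/1538 ≈ 1.3986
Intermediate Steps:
(-12412 + 10261)/(4746 + U) = (-12412 + 10261)/(4746 - 6284) = -2151/(-1538) = -2151*(-1/1538) = 2151/1538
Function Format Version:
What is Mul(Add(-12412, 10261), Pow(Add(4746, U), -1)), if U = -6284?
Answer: Rational(2151, 1538) ≈ 1.3986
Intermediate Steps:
Mul(Add(-12412, 10261), Pow(Add(4746, U), -1)) = Mul(Add(-12412, 10261), Pow(Add(4746, -6284), -1)) = Mul(-2151, Pow(-1538, -1)) = Mul(-2151, Rational(-1, 1538)) = Rational(2151, 1538)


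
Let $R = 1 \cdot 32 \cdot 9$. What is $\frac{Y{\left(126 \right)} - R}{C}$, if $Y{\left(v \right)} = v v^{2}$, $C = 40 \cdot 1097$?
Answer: $\frac{250011}{5485} \approx 45.581$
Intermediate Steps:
$R = 288$ ($R = 32 \cdot 9 = 288$)
$C = 43880$
$Y{\left(v \right)} = v^{3}$
$\frac{Y{\left(126 \right)} - R}{C} = \frac{126^{3} - 288}{43880} = \left(2000376 - 288\right) \frac{1}{43880} = 2000088 \cdot \frac{1}{43880} = \frac{250011}{5485}$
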